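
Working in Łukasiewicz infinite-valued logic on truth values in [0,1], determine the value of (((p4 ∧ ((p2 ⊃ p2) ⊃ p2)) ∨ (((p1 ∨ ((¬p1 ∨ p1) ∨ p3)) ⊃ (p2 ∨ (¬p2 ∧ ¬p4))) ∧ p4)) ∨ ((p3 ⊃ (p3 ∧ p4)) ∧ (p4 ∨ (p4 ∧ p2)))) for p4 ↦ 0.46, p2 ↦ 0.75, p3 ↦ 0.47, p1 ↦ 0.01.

(p2 ⊃ p2): min(1, 1 − 0.75 + 0.75) = 1
((p2 ⊃ p2) ⊃ p2): min(1, 1 − 1 + 0.75) = 0.75
(p4 ∧ ((p2 ⊃ p2) ⊃ p2)) = min(0.46, 0.75) = 0.46
¬p1: Łukasiewicz ¬ gives 1 − 0.01 = 0.99
(¬p1 ∨ p1) = max(0.99, 0.01) = 0.99
((¬p1 ∨ p1) ∨ p3) = max(0.99, 0.47) = 0.99
(p1 ∨ ((¬p1 ∨ p1) ∨ p3)) = max(0.01, 0.99) = 0.99
¬p2: Łukasiewicz ¬ gives 1 − 0.75 = 0.25
¬p4: Łukasiewicz ¬ gives 1 − 0.46 = 0.54
(¬p2 ∧ ¬p4) = min(0.25, 0.54) = 0.25
(p2 ∨ (¬p2 ∧ ¬p4)) = max(0.75, 0.25) = 0.75
((p1 ∨ ((¬p1 ∨ p1) ∨ p3)) ⊃ (p2 ∨ (¬p2 ∧ ¬p4))): min(1, 1 − 0.99 + 0.75) = 0.76
(((p1 ∨ ((¬p1 ∨ p1) ∨ p3)) ⊃ (p2 ∨ (¬p2 ∧ ¬p4))) ∧ p4) = min(0.76, 0.46) = 0.46
((p4 ∧ ((p2 ⊃ p2) ⊃ p2)) ∨ (((p1 ∨ ((¬p1 ∨ p1) ∨ p3)) ⊃ (p2 ∨ (¬p2 ∧ ¬p4))) ∧ p4)) = max(0.46, 0.46) = 0.46
(p3 ∧ p4) = min(0.47, 0.46) = 0.46
(p3 ⊃ (p3 ∧ p4)): min(1, 1 − 0.47 + 0.46) = 0.99
(p4 ∧ p2) = min(0.46, 0.75) = 0.46
(p4 ∨ (p4 ∧ p2)) = max(0.46, 0.46) = 0.46
((p3 ⊃ (p3 ∧ p4)) ∧ (p4 ∨ (p4 ∧ p2))) = min(0.99, 0.46) = 0.46
(((p4 ∧ ((p2 ⊃ p2) ⊃ p2)) ∨ (((p1 ∨ ((¬p1 ∨ p1) ∨ p3)) ⊃ (p2 ∨ (¬p2 ∧ ¬p4))) ∧ p4)) ∨ ((p3 ⊃ (p3 ∧ p4)) ∧ (p4 ∨ (p4 ∧ p2)))) = max(0.46, 0.46) = 0.46

0.46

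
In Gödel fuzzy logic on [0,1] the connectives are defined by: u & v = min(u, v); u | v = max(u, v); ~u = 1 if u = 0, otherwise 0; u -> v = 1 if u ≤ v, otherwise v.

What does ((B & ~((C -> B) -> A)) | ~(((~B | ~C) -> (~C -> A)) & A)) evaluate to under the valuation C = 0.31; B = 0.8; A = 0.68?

(C -> B): 0.31 ≤ 0.8, so result = 1
((C -> B) -> A): 1 > 0.68, so result = 0.68
~((C -> B) -> A): Gödel ¬ of 0.68 = 0 (operand ≠ 0)
(B & ~((C -> B) -> A)) = min(0.8, 0) = 0
~B: Gödel ¬ of 0.8 = 0 (operand ≠ 0)
~C: Gödel ¬ of 0.31 = 0 (operand ≠ 0)
(~B | ~C) = max(0, 0) = 0
~C: Gödel ¬ of 0.31 = 0 (operand ≠ 0)
(~C -> A): 0 ≤ 0.68, so result = 1
((~B | ~C) -> (~C -> A)): 0 ≤ 1, so result = 1
(((~B | ~C) -> (~C -> A)) & A) = min(1, 0.68) = 0.68
~(((~B | ~C) -> (~C -> A)) & A): Gödel ¬ of 0.68 = 0 (operand ≠ 0)
((B & ~((C -> B) -> A)) | ~(((~B | ~C) -> (~C -> A)) & A)) = max(0, 0) = 0

0.00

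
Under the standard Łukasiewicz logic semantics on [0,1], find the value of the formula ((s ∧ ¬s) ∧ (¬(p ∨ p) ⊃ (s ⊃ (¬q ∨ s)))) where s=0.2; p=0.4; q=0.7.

¬s: Łukasiewicz ¬ gives 1 − 0.2 = 0.8
(s ∧ ¬s) = min(0.2, 0.8) = 0.2
(p ∨ p) = max(0.4, 0.4) = 0.4
¬(p ∨ p): Łukasiewicz ¬ gives 1 − 0.4 = 0.6
¬q: Łukasiewicz ¬ gives 1 − 0.7 = 0.3
(¬q ∨ s) = max(0.3, 0.2) = 0.3
(s ⊃ (¬q ∨ s)): min(1, 1 − 0.2 + 0.3) = 1
(¬(p ∨ p) ⊃ (s ⊃ (¬q ∨ s))): min(1, 1 − 0.6 + 1) = 1
((s ∧ ¬s) ∧ (¬(p ∨ p) ⊃ (s ⊃ (¬q ∨ s)))) = min(0.2, 1) = 0.2

0.20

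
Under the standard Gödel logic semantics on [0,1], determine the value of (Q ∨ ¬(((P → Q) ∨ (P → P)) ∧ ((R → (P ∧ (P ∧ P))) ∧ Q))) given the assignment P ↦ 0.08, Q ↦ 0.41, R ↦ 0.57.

0.41

(P → Q): 0.08 ≤ 0.41, so result = 1
(P → P): 0.08 ≤ 0.08, so result = 1
((P → Q) ∨ (P → P)) = max(1, 1) = 1
(P ∧ P) = min(0.08, 0.08) = 0.08
(P ∧ (P ∧ P)) = min(0.08, 0.08) = 0.08
(R → (P ∧ (P ∧ P))): 0.57 > 0.08, so result = 0.08
((R → (P ∧ (P ∧ P))) ∧ Q) = min(0.08, 0.41) = 0.08
(((P → Q) ∨ (P → P)) ∧ ((R → (P ∧ (P ∧ P))) ∧ Q)) = min(1, 0.08) = 0.08
¬(((P → Q) ∨ (P → P)) ∧ ((R → (P ∧ (P ∧ P))) ∧ Q)): Gödel ¬ of 0.08 = 0 (operand ≠ 0)
(Q ∨ ¬(((P → Q) ∨ (P → P)) ∧ ((R → (P ∧ (P ∧ P))) ∧ Q))) = max(0.41, 0) = 0.41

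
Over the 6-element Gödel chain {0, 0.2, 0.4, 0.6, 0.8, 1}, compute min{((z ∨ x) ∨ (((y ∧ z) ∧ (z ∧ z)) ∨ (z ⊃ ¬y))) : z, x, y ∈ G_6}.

The minimum is attained at z = 0.2, x = 0, y = 0.2:
  (z ∨ x) = max(0.2, 0) = 0.2
  (y ∧ z) = min(0.2, 0.2) = 0.2
  (z ∧ z) = min(0.2, 0.2) = 0.2
  ((y ∧ z) ∧ (z ∧ z)) = min(0.2, 0.2) = 0.2
  ¬y: Gödel ¬ of 0.2 = 0 (operand ≠ 0)
  (z ⊃ ¬y): 0.2 > 0, so result = 0
  (((y ∧ z) ∧ (z ∧ z)) ∨ (z ⊃ ¬y)) = max(0.2, 0) = 0.2
  ((z ∨ x) ∨ (((y ∧ z) ∧ (z ∧ z)) ∨ (z ⊃ ¬y))) = max(0.2, 0.2) = 0.2
Checking all 216 assignments confirms none give a value below 0.20.

0.20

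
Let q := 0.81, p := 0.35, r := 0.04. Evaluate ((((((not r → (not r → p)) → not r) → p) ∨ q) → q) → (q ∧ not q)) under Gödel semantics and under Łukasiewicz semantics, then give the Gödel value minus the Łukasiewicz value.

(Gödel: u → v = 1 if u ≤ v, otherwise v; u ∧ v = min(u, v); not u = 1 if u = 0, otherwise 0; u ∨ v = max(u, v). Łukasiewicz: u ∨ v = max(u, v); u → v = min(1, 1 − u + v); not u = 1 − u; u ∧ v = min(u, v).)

-0.19

Gödel evaluation:
  not r: Gödel ¬ of 0.04 = 0 (operand ≠ 0)
  not r: Gödel ¬ of 0.04 = 0 (operand ≠ 0)
  (not r → p): 0 ≤ 0.35, so result = 1
  (not r → (not r → p)): 0 ≤ 1, so result = 1
  not r: Gödel ¬ of 0.04 = 0 (operand ≠ 0)
  ((not r → (not r → p)) → not r): 1 > 0, so result = 0
  (((not r → (not r → p)) → not r) → p): 0 ≤ 0.35, so result = 1
  ((((not r → (not r → p)) → not r) → p) ∨ q) = max(1, 0.81) = 1
  (((((not r → (not r → p)) → not r) → p) ∨ q) → q): 1 > 0.81, so result = 0.81
  not q: Gödel ¬ of 0.81 = 0 (operand ≠ 0)
  (q ∧ not q) = min(0.81, 0) = 0
  ((((((not r → (not r → p)) → not r) → p) ∨ q) → q) → (q ∧ not q)): 0.81 > 0, so result = 0
  Gödel value = 0
Łukasiewicz evaluation:
  not r: Łukasiewicz ¬ gives 1 − 0.04 = 0.96
  not r: Łukasiewicz ¬ gives 1 − 0.04 = 0.96
  (not r → p): min(1, 1 − 0.96 + 0.35) = 0.39
  (not r → (not r → p)): min(1, 1 − 0.96 + 0.39) = 0.43
  not r: Łukasiewicz ¬ gives 1 − 0.04 = 0.96
  ((not r → (not r → p)) → not r): min(1, 1 − 0.43 + 0.96) = 1
  (((not r → (not r → p)) → not r) → p): min(1, 1 − 1 + 0.35) = 0.35
  ((((not r → (not r → p)) → not r) → p) ∨ q) = max(0.35, 0.81) = 0.81
  (((((not r → (not r → p)) → not r) → p) ∨ q) → q): min(1, 1 − 0.81 + 0.81) = 1
  not q: Łukasiewicz ¬ gives 1 − 0.81 = 0.19
  (q ∧ not q) = min(0.81, 0.19) = 0.19
  ((((((not r → (not r → p)) → not r) → p) ∨ q) → q) → (q ∧ not q)): min(1, 1 − 1 + 0.19) = 0.19
  Łukasiewicz value = 0.19
Difference: 0 − 0.19 = -0.19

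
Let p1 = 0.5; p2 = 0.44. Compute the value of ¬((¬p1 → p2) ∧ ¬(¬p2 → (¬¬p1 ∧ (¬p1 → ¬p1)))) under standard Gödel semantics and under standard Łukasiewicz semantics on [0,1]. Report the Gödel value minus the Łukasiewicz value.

0.06

Gödel evaluation:
  ¬p1: Gödel ¬ of 0.5 = 0 (operand ≠ 0)
  (¬p1 → p2): 0 ≤ 0.44, so result = 1
  ¬p2: Gödel ¬ of 0.44 = 0 (operand ≠ 0)
  ¬p1: Gödel ¬ of 0.5 = 0 (operand ≠ 0)
  ¬¬p1: Gödel ¬ of 0 = 1 (operand is 0)
  ¬p1: Gödel ¬ of 0.5 = 0 (operand ≠ 0)
  ¬p1: Gödel ¬ of 0.5 = 0 (operand ≠ 0)
  (¬p1 → ¬p1): 0 ≤ 0, so result = 1
  (¬¬p1 ∧ (¬p1 → ¬p1)) = min(1, 1) = 1
  (¬p2 → (¬¬p1 ∧ (¬p1 → ¬p1))): 0 ≤ 1, so result = 1
  ¬(¬p2 → (¬¬p1 ∧ (¬p1 → ¬p1))): Gödel ¬ of 1 = 0 (operand ≠ 0)
  ((¬p1 → p2) ∧ ¬(¬p2 → (¬¬p1 ∧ (¬p1 → ¬p1)))) = min(1, 0) = 0
  ¬((¬p1 → p2) ∧ ¬(¬p2 → (¬¬p1 ∧ (¬p1 → ¬p1)))): Gödel ¬ of 0 = 1 (operand is 0)
  Gödel value = 1
Łukasiewicz evaluation:
  ¬p1: Łukasiewicz ¬ gives 1 − 0.5 = 0.5
  (¬p1 → p2): min(1, 1 − 0.5 + 0.44) = 0.94
  ¬p2: Łukasiewicz ¬ gives 1 − 0.44 = 0.56
  ¬p1: Łukasiewicz ¬ gives 1 − 0.5 = 0.5
  ¬¬p1: Łukasiewicz ¬ gives 1 − 0.5 = 0.5
  ¬p1: Łukasiewicz ¬ gives 1 − 0.5 = 0.5
  ¬p1: Łukasiewicz ¬ gives 1 − 0.5 = 0.5
  (¬p1 → ¬p1): min(1, 1 − 0.5 + 0.5) = 1
  (¬¬p1 ∧ (¬p1 → ¬p1)) = min(0.5, 1) = 0.5
  (¬p2 → (¬¬p1 ∧ (¬p1 → ¬p1))): min(1, 1 − 0.56 + 0.5) = 0.94
  ¬(¬p2 → (¬¬p1 ∧ (¬p1 → ¬p1))): Łukasiewicz ¬ gives 1 − 0.94 = 0.06
  ((¬p1 → p2) ∧ ¬(¬p2 → (¬¬p1 ∧ (¬p1 → ¬p1)))) = min(0.94, 0.06) = 0.06
  ¬((¬p1 → p2) ∧ ¬(¬p2 → (¬¬p1 ∧ (¬p1 → ¬p1)))): Łukasiewicz ¬ gives 1 − 0.06 = 0.94
  Łukasiewicz value = 0.94
Difference: 1 − 0.94 = 0.06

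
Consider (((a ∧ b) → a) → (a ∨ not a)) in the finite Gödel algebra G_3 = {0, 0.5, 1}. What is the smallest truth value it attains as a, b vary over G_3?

The minimum is attained at a = 0.5, b = 0:
  (a ∧ b) = min(0.5, 0) = 0
  ((a ∧ b) → a): 0 ≤ 0.5, so result = 1
  not a: Gödel ¬ of 0.5 = 0 (operand ≠ 0)
  (a ∨ not a) = max(0.5, 0) = 0.5
  (((a ∧ b) → a) → (a ∨ not a)): 1 > 0.5, so result = 0.5
Checking all 9 assignments confirms none give a value below 0.50.

0.50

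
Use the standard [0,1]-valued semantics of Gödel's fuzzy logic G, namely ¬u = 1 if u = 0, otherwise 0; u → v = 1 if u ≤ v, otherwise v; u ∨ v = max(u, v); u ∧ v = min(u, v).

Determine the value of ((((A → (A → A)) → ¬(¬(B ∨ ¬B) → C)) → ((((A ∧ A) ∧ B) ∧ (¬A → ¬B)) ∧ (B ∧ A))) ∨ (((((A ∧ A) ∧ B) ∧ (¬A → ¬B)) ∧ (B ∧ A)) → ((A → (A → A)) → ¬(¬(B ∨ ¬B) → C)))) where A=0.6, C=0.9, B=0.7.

1.00

(A → A): 0.6 ≤ 0.6, so result = 1
(A → (A → A)): 0.6 ≤ 1, so result = 1
¬B: Gödel ¬ of 0.7 = 0 (operand ≠ 0)
(B ∨ ¬B) = max(0.7, 0) = 0.7
¬(B ∨ ¬B): Gödel ¬ of 0.7 = 0 (operand ≠ 0)
(¬(B ∨ ¬B) → C): 0 ≤ 0.9, so result = 1
¬(¬(B ∨ ¬B) → C): Gödel ¬ of 1 = 0 (operand ≠ 0)
((A → (A → A)) → ¬(¬(B ∨ ¬B) → C)): 1 > 0, so result = 0
(A ∧ A) = min(0.6, 0.6) = 0.6
((A ∧ A) ∧ B) = min(0.6, 0.7) = 0.6
¬A: Gödel ¬ of 0.6 = 0 (operand ≠ 0)
¬B: Gödel ¬ of 0.7 = 0 (operand ≠ 0)
(¬A → ¬B): 0 ≤ 0, so result = 1
(((A ∧ A) ∧ B) ∧ (¬A → ¬B)) = min(0.6, 1) = 0.6
(B ∧ A) = min(0.7, 0.6) = 0.6
((((A ∧ A) ∧ B) ∧ (¬A → ¬B)) ∧ (B ∧ A)) = min(0.6, 0.6) = 0.6
(((A → (A → A)) → ¬(¬(B ∨ ¬B) → C)) → ((((A ∧ A) ∧ B) ∧ (¬A → ¬B)) ∧ (B ∧ A))): 0 ≤ 0.6, so result = 1
(A ∧ A) = min(0.6, 0.6) = 0.6
((A ∧ A) ∧ B) = min(0.6, 0.7) = 0.6
¬A: Gödel ¬ of 0.6 = 0 (operand ≠ 0)
¬B: Gödel ¬ of 0.7 = 0 (operand ≠ 0)
(¬A → ¬B): 0 ≤ 0, so result = 1
(((A ∧ A) ∧ B) ∧ (¬A → ¬B)) = min(0.6, 1) = 0.6
(B ∧ A) = min(0.7, 0.6) = 0.6
((((A ∧ A) ∧ B) ∧ (¬A → ¬B)) ∧ (B ∧ A)) = min(0.6, 0.6) = 0.6
(A → A): 0.6 ≤ 0.6, so result = 1
(A → (A → A)): 0.6 ≤ 1, so result = 1
¬B: Gödel ¬ of 0.7 = 0 (operand ≠ 0)
(B ∨ ¬B) = max(0.7, 0) = 0.7
¬(B ∨ ¬B): Gödel ¬ of 0.7 = 0 (operand ≠ 0)
(¬(B ∨ ¬B) → C): 0 ≤ 0.9, so result = 1
¬(¬(B ∨ ¬B) → C): Gödel ¬ of 1 = 0 (operand ≠ 0)
((A → (A → A)) → ¬(¬(B ∨ ¬B) → C)): 1 > 0, so result = 0
(((((A ∧ A) ∧ B) ∧ (¬A → ¬B)) ∧ (B ∧ A)) → ((A → (A → A)) → ¬(¬(B ∨ ¬B) → C))): 0.6 > 0, so result = 0
((((A → (A → A)) → ¬(¬(B ∨ ¬B) → C)) → ((((A ∧ A) ∧ B) ∧ (¬A → ¬B)) ∧ (B ∧ A))) ∨ (((((A ∧ A) ∧ B) ∧ (¬A → ¬B)) ∧ (B ∧ A)) → ((A → (A → A)) → ¬(¬(B ∨ ¬B) → C)))) = max(1, 0) = 1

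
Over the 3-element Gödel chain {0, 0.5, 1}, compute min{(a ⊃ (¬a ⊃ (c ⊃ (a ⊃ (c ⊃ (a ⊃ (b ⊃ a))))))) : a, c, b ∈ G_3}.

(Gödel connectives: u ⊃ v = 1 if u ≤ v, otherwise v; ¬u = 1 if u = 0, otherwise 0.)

Every assignment gives 1. For instance at a = 0, c = 0, b = 0:
  ¬a: Gödel ¬ of 0 = 1 (operand is 0)
  (b ⊃ a): 0 ≤ 0, so result = 1
  (a ⊃ (b ⊃ a)): 0 ≤ 1, so result = 1
  (c ⊃ (a ⊃ (b ⊃ a))): 0 ≤ 1, so result = 1
  (a ⊃ (c ⊃ (a ⊃ (b ⊃ a)))): 0 ≤ 1, so result = 1
  (c ⊃ (a ⊃ (c ⊃ (a ⊃ (b ⊃ a))))): 0 ≤ 1, so result = 1
  (¬a ⊃ (c ⊃ (a ⊃ (c ⊃ (a ⊃ (b ⊃ a)))))): 1 ≤ 1, so result = 1
  (a ⊃ (¬a ⊃ (c ⊃ (a ⊃ (c ⊃ (a ⊃ (b ⊃ a))))))): 0 ≤ 1, so result = 1
All 27 assignments give value 1 — the formula is a G_3-tautology.

1.00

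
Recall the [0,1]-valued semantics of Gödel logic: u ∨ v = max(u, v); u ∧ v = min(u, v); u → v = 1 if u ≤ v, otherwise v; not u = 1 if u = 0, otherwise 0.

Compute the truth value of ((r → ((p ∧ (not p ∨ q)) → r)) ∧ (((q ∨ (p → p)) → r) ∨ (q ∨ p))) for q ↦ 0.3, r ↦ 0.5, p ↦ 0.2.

not p: Gödel ¬ of 0.2 = 0 (operand ≠ 0)
(not p ∨ q) = max(0, 0.3) = 0.3
(p ∧ (not p ∨ q)) = min(0.2, 0.3) = 0.2
((p ∧ (not p ∨ q)) → r): 0.2 ≤ 0.5, so result = 1
(r → ((p ∧ (not p ∨ q)) → r)): 0.5 ≤ 1, so result = 1
(p → p): 0.2 ≤ 0.2, so result = 1
(q ∨ (p → p)) = max(0.3, 1) = 1
((q ∨ (p → p)) → r): 1 > 0.5, so result = 0.5
(q ∨ p) = max(0.3, 0.2) = 0.3
(((q ∨ (p → p)) → r) ∨ (q ∨ p)) = max(0.5, 0.3) = 0.5
((r → ((p ∧ (not p ∨ q)) → r)) ∧ (((q ∨ (p → p)) → r) ∨ (q ∨ p))) = min(1, 0.5) = 0.5

0.50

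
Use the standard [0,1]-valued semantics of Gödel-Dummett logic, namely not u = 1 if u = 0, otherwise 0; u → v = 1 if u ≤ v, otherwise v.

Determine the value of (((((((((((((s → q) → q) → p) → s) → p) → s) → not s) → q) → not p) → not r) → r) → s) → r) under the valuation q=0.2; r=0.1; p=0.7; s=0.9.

0.10

(s → q): 0.9 > 0.2, so result = 0.2
((s → q) → q): 0.2 ≤ 0.2, so result = 1
(((s → q) → q) → p): 1 > 0.7, so result = 0.7
((((s → q) → q) → p) → s): 0.7 ≤ 0.9, so result = 1
(((((s → q) → q) → p) → s) → p): 1 > 0.7, so result = 0.7
((((((s → q) → q) → p) → s) → p) → s): 0.7 ≤ 0.9, so result = 1
not s: Gödel ¬ of 0.9 = 0 (operand ≠ 0)
(((((((s → q) → q) → p) → s) → p) → s) → not s): 1 > 0, so result = 0
((((((((s → q) → q) → p) → s) → p) → s) → not s) → q): 0 ≤ 0.2, so result = 1
not p: Gödel ¬ of 0.7 = 0 (operand ≠ 0)
(((((((((s → q) → q) → p) → s) → p) → s) → not s) → q) → not p): 1 > 0, so result = 0
not r: Gödel ¬ of 0.1 = 0 (operand ≠ 0)
((((((((((s → q) → q) → p) → s) → p) → s) → not s) → q) → not p) → not r): 0 ≤ 0, so result = 1
(((((((((((s → q) → q) → p) → s) → p) → s) → not s) → q) → not p) → not r) → r): 1 > 0.1, so result = 0.1
((((((((((((s → q) → q) → p) → s) → p) → s) → not s) → q) → not p) → not r) → r) → s): 0.1 ≤ 0.9, so result = 1
(((((((((((((s → q) → q) → p) → s) → p) → s) → not s) → q) → not p) → not r) → r) → s) → r): 1 > 0.1, so result = 0.1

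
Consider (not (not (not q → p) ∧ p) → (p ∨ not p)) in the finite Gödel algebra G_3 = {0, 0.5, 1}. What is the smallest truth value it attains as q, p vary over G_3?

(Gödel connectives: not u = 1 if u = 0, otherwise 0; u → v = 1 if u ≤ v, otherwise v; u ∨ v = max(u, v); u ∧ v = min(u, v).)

The minimum is attained at q = 0, p = 0.5:
  not q: Gödel ¬ of 0 = 1 (operand is 0)
  (not q → p): 1 > 0.5, so result = 0.5
  not (not q → p): Gödel ¬ of 0.5 = 0 (operand ≠ 0)
  (not (not q → p) ∧ p) = min(0, 0.5) = 0
  not (not (not q → p) ∧ p): Gödel ¬ of 0 = 1 (operand is 0)
  not p: Gödel ¬ of 0.5 = 0 (operand ≠ 0)
  (p ∨ not p) = max(0.5, 0) = 0.5
  (not (not (not q → p) ∧ p) → (p ∨ not p)): 1 > 0.5, so result = 0.5
Checking all 9 assignments confirms none give a value below 0.50.

0.50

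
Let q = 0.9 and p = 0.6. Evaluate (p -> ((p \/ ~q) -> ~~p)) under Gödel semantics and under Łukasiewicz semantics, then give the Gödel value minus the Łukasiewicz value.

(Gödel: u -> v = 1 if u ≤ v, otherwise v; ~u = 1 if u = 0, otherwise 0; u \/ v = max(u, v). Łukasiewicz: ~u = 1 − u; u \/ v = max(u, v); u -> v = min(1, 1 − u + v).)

0.00

Gödel evaluation:
  ~q: Gödel ¬ of 0.9 = 0 (operand ≠ 0)
  (p \/ ~q) = max(0.6, 0) = 0.6
  ~p: Gödel ¬ of 0.6 = 0 (operand ≠ 0)
  ~~p: Gödel ¬ of 0 = 1 (operand is 0)
  ((p \/ ~q) -> ~~p): 0.6 ≤ 1, so result = 1
  (p -> ((p \/ ~q) -> ~~p)): 0.6 ≤ 1, so result = 1
  Gödel value = 1
Łukasiewicz evaluation:
  ~q: Łukasiewicz ¬ gives 1 − 0.9 = 0.1
  (p \/ ~q) = max(0.6, 0.1) = 0.6
  ~p: Łukasiewicz ¬ gives 1 − 0.6 = 0.4
  ~~p: Łukasiewicz ¬ gives 1 − 0.4 = 0.6
  ((p \/ ~q) -> ~~p): min(1, 1 − 0.6 + 0.6) = 1
  (p -> ((p \/ ~q) -> ~~p)): min(1, 1 − 0.6 + 1) = 1
  Łukasiewicz value = 1
Difference: 1 − 1 = 0.00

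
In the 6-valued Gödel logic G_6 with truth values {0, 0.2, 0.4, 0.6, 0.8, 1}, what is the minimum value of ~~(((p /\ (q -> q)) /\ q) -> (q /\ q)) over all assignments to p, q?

1.00

Every assignment gives 1. For instance at p = 0, q = 0:
  (q -> q): 0 ≤ 0, so result = 1
  (p /\ (q -> q)) = min(0, 1) = 0
  ((p /\ (q -> q)) /\ q) = min(0, 0) = 0
  (q /\ q) = min(0, 0) = 0
  (((p /\ (q -> q)) /\ q) -> (q /\ q)): 0 ≤ 0, so result = 1
  ~(((p /\ (q -> q)) /\ q) -> (q /\ q)): Gödel ¬ of 1 = 0 (operand ≠ 0)
  ~~(((p /\ (q -> q)) /\ q) -> (q /\ q)): Gödel ¬ of 0 = 1 (operand is 0)
All 36 assignments give value 1 — the formula is a G_6-tautology.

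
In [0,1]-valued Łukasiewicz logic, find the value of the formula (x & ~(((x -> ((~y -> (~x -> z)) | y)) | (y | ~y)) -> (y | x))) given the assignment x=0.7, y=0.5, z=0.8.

0.30

~y: Łukasiewicz ¬ gives 1 − 0.5 = 0.5
~x: Łukasiewicz ¬ gives 1 − 0.7 = 0.3
(~x -> z): min(1, 1 − 0.3 + 0.8) = 1
(~y -> (~x -> z)): min(1, 1 − 0.5 + 1) = 1
((~y -> (~x -> z)) | y) = max(1, 0.5) = 1
(x -> ((~y -> (~x -> z)) | y)): min(1, 1 − 0.7 + 1) = 1
~y: Łukasiewicz ¬ gives 1 − 0.5 = 0.5
(y | ~y) = max(0.5, 0.5) = 0.5
((x -> ((~y -> (~x -> z)) | y)) | (y | ~y)) = max(1, 0.5) = 1
(y | x) = max(0.5, 0.7) = 0.7
(((x -> ((~y -> (~x -> z)) | y)) | (y | ~y)) -> (y | x)): min(1, 1 − 1 + 0.7) = 0.7
~(((x -> ((~y -> (~x -> z)) | y)) | (y | ~y)) -> (y | x)): Łukasiewicz ¬ gives 1 − 0.7 = 0.3
(x & ~(((x -> ((~y -> (~x -> z)) | y)) | (y | ~y)) -> (y | x))) = min(0.7, 0.3) = 0.3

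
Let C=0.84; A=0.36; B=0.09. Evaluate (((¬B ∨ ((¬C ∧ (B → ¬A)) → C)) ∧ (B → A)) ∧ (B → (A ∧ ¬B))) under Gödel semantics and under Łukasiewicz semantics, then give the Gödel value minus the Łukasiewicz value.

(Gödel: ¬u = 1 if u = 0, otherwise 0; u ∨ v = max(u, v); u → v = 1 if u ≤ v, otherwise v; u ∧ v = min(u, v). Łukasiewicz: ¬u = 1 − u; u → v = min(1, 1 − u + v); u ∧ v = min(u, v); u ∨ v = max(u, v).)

-1.00

Gödel evaluation:
  ¬B: Gödel ¬ of 0.09 = 0 (operand ≠ 0)
  ¬C: Gödel ¬ of 0.84 = 0 (operand ≠ 0)
  ¬A: Gödel ¬ of 0.36 = 0 (operand ≠ 0)
  (B → ¬A): 0.09 > 0, so result = 0
  (¬C ∧ (B → ¬A)) = min(0, 0) = 0
  ((¬C ∧ (B → ¬A)) → C): 0 ≤ 0.84, so result = 1
  (¬B ∨ ((¬C ∧ (B → ¬A)) → C)) = max(0, 1) = 1
  (B → A): 0.09 ≤ 0.36, so result = 1
  ((¬B ∨ ((¬C ∧ (B → ¬A)) → C)) ∧ (B → A)) = min(1, 1) = 1
  ¬B: Gödel ¬ of 0.09 = 0 (operand ≠ 0)
  (A ∧ ¬B) = min(0.36, 0) = 0
  (B → (A ∧ ¬B)): 0.09 > 0, so result = 0
  (((¬B ∨ ((¬C ∧ (B → ¬A)) → C)) ∧ (B → A)) ∧ (B → (A ∧ ¬B))) = min(1, 0) = 0
  Gödel value = 0
Łukasiewicz evaluation:
  ¬B: Łukasiewicz ¬ gives 1 − 0.09 = 0.91
  ¬C: Łukasiewicz ¬ gives 1 − 0.84 = 0.16
  ¬A: Łukasiewicz ¬ gives 1 − 0.36 = 0.64
  (B → ¬A): min(1, 1 − 0.09 + 0.64) = 1
  (¬C ∧ (B → ¬A)) = min(0.16, 1) = 0.16
  ((¬C ∧ (B → ¬A)) → C): min(1, 1 − 0.16 + 0.84) = 1
  (¬B ∨ ((¬C ∧ (B → ¬A)) → C)) = max(0.91, 1) = 1
  (B → A): min(1, 1 − 0.09 + 0.36) = 1
  ((¬B ∨ ((¬C ∧ (B → ¬A)) → C)) ∧ (B → A)) = min(1, 1) = 1
  ¬B: Łukasiewicz ¬ gives 1 − 0.09 = 0.91
  (A ∧ ¬B) = min(0.36, 0.91) = 0.36
  (B → (A ∧ ¬B)): min(1, 1 − 0.09 + 0.36) = 1
  (((¬B ∨ ((¬C ∧ (B → ¬A)) → C)) ∧ (B → A)) ∧ (B → (A ∧ ¬B))) = min(1, 1) = 1
  Łukasiewicz value = 1
Difference: 0 − 1 = -1.00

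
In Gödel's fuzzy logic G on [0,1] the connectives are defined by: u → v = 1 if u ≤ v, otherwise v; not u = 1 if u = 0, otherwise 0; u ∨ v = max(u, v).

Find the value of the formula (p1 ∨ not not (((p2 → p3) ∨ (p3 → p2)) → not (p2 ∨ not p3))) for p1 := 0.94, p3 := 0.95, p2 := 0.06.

(p2 → p3): 0.06 ≤ 0.95, so result = 1
(p3 → p2): 0.95 > 0.06, so result = 0.06
((p2 → p3) ∨ (p3 → p2)) = max(1, 0.06) = 1
not p3: Gödel ¬ of 0.95 = 0 (operand ≠ 0)
(p2 ∨ not p3) = max(0.06, 0) = 0.06
not (p2 ∨ not p3): Gödel ¬ of 0.06 = 0 (operand ≠ 0)
(((p2 → p3) ∨ (p3 → p2)) → not (p2 ∨ not p3)): 1 > 0, so result = 0
not (((p2 → p3) ∨ (p3 → p2)) → not (p2 ∨ not p3)): Gödel ¬ of 0 = 1 (operand is 0)
not not (((p2 → p3) ∨ (p3 → p2)) → not (p2 ∨ not p3)): Gödel ¬ of 1 = 0 (operand ≠ 0)
(p1 ∨ not not (((p2 → p3) ∨ (p3 → p2)) → not (p2 ∨ not p3))) = max(0.94, 0) = 0.94

0.94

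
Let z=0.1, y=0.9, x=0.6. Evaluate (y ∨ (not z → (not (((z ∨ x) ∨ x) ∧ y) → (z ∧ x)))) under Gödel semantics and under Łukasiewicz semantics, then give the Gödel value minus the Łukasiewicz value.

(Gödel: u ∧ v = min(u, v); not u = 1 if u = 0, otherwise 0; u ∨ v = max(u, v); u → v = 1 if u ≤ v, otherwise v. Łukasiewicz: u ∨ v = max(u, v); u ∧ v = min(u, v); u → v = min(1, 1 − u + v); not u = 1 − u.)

Gödel evaluation:
  not z: Gödel ¬ of 0.1 = 0 (operand ≠ 0)
  (z ∨ x) = max(0.1, 0.6) = 0.6
  ((z ∨ x) ∨ x) = max(0.6, 0.6) = 0.6
  (((z ∨ x) ∨ x) ∧ y) = min(0.6, 0.9) = 0.6
  not (((z ∨ x) ∨ x) ∧ y): Gödel ¬ of 0.6 = 0 (operand ≠ 0)
  (z ∧ x) = min(0.1, 0.6) = 0.1
  (not (((z ∨ x) ∨ x) ∧ y) → (z ∧ x)): 0 ≤ 0.1, so result = 1
  (not z → (not (((z ∨ x) ∨ x) ∧ y) → (z ∧ x))): 0 ≤ 1, so result = 1
  (y ∨ (not z → (not (((z ∨ x) ∨ x) ∧ y) → (z ∧ x)))) = max(0.9, 1) = 1
  Gödel value = 1
Łukasiewicz evaluation:
  not z: Łukasiewicz ¬ gives 1 − 0.1 = 0.9
  (z ∨ x) = max(0.1, 0.6) = 0.6
  ((z ∨ x) ∨ x) = max(0.6, 0.6) = 0.6
  (((z ∨ x) ∨ x) ∧ y) = min(0.6, 0.9) = 0.6
  not (((z ∨ x) ∨ x) ∧ y): Łukasiewicz ¬ gives 1 − 0.6 = 0.4
  (z ∧ x) = min(0.1, 0.6) = 0.1
  (not (((z ∨ x) ∨ x) ∧ y) → (z ∧ x)): min(1, 1 − 0.4 + 0.1) = 0.7
  (not z → (not (((z ∨ x) ∨ x) ∧ y) → (z ∧ x))): min(1, 1 − 0.9 + 0.7) = 0.8
  (y ∨ (not z → (not (((z ∨ x) ∨ x) ∧ y) → (z ∧ x)))) = max(0.9, 0.8) = 0.9
  Łukasiewicz value = 0.9
Difference: 1 − 0.9 = 0.10

0.10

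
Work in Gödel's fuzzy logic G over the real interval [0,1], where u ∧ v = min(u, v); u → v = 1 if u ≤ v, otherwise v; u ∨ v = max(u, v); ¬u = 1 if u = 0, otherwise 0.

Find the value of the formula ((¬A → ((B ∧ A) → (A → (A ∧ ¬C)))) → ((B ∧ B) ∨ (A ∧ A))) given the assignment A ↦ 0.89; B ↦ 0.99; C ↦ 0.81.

0.99

¬A: Gödel ¬ of 0.89 = 0 (operand ≠ 0)
(B ∧ A) = min(0.99, 0.89) = 0.89
¬C: Gödel ¬ of 0.81 = 0 (operand ≠ 0)
(A ∧ ¬C) = min(0.89, 0) = 0
(A → (A ∧ ¬C)): 0.89 > 0, so result = 0
((B ∧ A) → (A → (A ∧ ¬C))): 0.89 > 0, so result = 0
(¬A → ((B ∧ A) → (A → (A ∧ ¬C)))): 0 ≤ 0, so result = 1
(B ∧ B) = min(0.99, 0.99) = 0.99
(A ∧ A) = min(0.89, 0.89) = 0.89
((B ∧ B) ∨ (A ∧ A)) = max(0.99, 0.89) = 0.99
((¬A → ((B ∧ A) → (A → (A ∧ ¬C)))) → ((B ∧ B) ∨ (A ∧ A))): 1 > 0.99, so result = 0.99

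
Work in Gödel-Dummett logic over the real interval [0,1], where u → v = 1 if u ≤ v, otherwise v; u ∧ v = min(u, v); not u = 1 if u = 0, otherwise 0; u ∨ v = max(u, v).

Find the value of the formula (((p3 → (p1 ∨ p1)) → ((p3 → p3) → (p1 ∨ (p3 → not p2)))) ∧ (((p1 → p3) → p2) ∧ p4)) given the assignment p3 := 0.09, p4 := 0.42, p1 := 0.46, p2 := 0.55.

0.42

(p1 ∨ p1) = max(0.46, 0.46) = 0.46
(p3 → (p1 ∨ p1)): 0.09 ≤ 0.46, so result = 1
(p3 → p3): 0.09 ≤ 0.09, so result = 1
not p2: Gödel ¬ of 0.55 = 0 (operand ≠ 0)
(p3 → not p2): 0.09 > 0, so result = 0
(p1 ∨ (p3 → not p2)) = max(0.46, 0) = 0.46
((p3 → p3) → (p1 ∨ (p3 → not p2))): 1 > 0.46, so result = 0.46
((p3 → (p1 ∨ p1)) → ((p3 → p3) → (p1 ∨ (p3 → not p2)))): 1 > 0.46, so result = 0.46
(p1 → p3): 0.46 > 0.09, so result = 0.09
((p1 → p3) → p2): 0.09 ≤ 0.55, so result = 1
(((p1 → p3) → p2) ∧ p4) = min(1, 0.42) = 0.42
(((p3 → (p1 ∨ p1)) → ((p3 → p3) → (p1 ∨ (p3 → not p2)))) ∧ (((p1 → p3) → p2) ∧ p4)) = min(0.46, 0.42) = 0.42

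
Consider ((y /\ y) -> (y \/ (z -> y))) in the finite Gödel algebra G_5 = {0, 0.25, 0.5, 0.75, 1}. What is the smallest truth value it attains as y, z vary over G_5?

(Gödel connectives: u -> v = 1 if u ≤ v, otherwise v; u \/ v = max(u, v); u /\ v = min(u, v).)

Every assignment gives 1. For instance at y = 0, z = 0:
  (y /\ y) = min(0, 0) = 0
  (z -> y): 0 ≤ 0, so result = 1
  (y \/ (z -> y)) = max(0, 1) = 1
  ((y /\ y) -> (y \/ (z -> y))): 0 ≤ 1, so result = 1
All 25 assignments give value 1 — the formula is a G_5-tautology.

1.00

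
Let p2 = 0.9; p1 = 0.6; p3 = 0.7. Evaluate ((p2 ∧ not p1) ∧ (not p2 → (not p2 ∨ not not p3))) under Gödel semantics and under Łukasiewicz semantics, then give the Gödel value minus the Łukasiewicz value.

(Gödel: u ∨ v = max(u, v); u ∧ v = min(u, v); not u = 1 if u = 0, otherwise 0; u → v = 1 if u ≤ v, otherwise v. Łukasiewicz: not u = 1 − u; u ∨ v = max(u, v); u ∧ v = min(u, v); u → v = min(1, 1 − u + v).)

-0.40

Gödel evaluation:
  not p1: Gödel ¬ of 0.6 = 0 (operand ≠ 0)
  (p2 ∧ not p1) = min(0.9, 0) = 0
  not p2: Gödel ¬ of 0.9 = 0 (operand ≠ 0)
  not p2: Gödel ¬ of 0.9 = 0 (operand ≠ 0)
  not p3: Gödel ¬ of 0.7 = 0 (operand ≠ 0)
  not not p3: Gödel ¬ of 0 = 1 (operand is 0)
  (not p2 ∨ not not p3) = max(0, 1) = 1
  (not p2 → (not p2 ∨ not not p3)): 0 ≤ 1, so result = 1
  ((p2 ∧ not p1) ∧ (not p2 → (not p2 ∨ not not p3))) = min(0, 1) = 0
  Gödel value = 0
Łukasiewicz evaluation:
  not p1: Łukasiewicz ¬ gives 1 − 0.6 = 0.4
  (p2 ∧ not p1) = min(0.9, 0.4) = 0.4
  not p2: Łukasiewicz ¬ gives 1 − 0.9 = 0.1
  not p2: Łukasiewicz ¬ gives 1 − 0.9 = 0.1
  not p3: Łukasiewicz ¬ gives 1 − 0.7 = 0.3
  not not p3: Łukasiewicz ¬ gives 1 − 0.3 = 0.7
  (not p2 ∨ not not p3) = max(0.1, 0.7) = 0.7
  (not p2 → (not p2 ∨ not not p3)): min(1, 1 − 0.1 + 0.7) = 1
  ((p2 ∧ not p1) ∧ (not p2 → (not p2 ∨ not not p3))) = min(0.4, 1) = 0.4
  Łukasiewicz value = 0.4
Difference: 0 − 0.4 = -0.40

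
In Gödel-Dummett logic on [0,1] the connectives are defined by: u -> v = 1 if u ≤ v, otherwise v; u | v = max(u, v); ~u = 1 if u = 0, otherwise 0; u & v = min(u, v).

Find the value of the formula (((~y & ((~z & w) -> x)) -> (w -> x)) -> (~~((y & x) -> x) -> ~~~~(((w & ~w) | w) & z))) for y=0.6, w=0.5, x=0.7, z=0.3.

1.00

~y: Gödel ¬ of 0.6 = 0 (operand ≠ 0)
~z: Gödel ¬ of 0.3 = 0 (operand ≠ 0)
(~z & w) = min(0, 0.5) = 0
((~z & w) -> x): 0 ≤ 0.7, so result = 1
(~y & ((~z & w) -> x)) = min(0, 1) = 0
(w -> x): 0.5 ≤ 0.7, so result = 1
((~y & ((~z & w) -> x)) -> (w -> x)): 0 ≤ 1, so result = 1
(y & x) = min(0.6, 0.7) = 0.6
((y & x) -> x): 0.6 ≤ 0.7, so result = 1
~((y & x) -> x): Gödel ¬ of 1 = 0 (operand ≠ 0)
~~((y & x) -> x): Gödel ¬ of 0 = 1 (operand is 0)
~w: Gödel ¬ of 0.5 = 0 (operand ≠ 0)
(w & ~w) = min(0.5, 0) = 0
((w & ~w) | w) = max(0, 0.5) = 0.5
(((w & ~w) | w) & z) = min(0.5, 0.3) = 0.3
~(((w & ~w) | w) & z): Gödel ¬ of 0.3 = 0 (operand ≠ 0)
~~(((w & ~w) | w) & z): Gödel ¬ of 0 = 1 (operand is 0)
~~~(((w & ~w) | w) & z): Gödel ¬ of 1 = 0 (operand ≠ 0)
~~~~(((w & ~w) | w) & z): Gödel ¬ of 0 = 1 (operand is 0)
(~~((y & x) -> x) -> ~~~~(((w & ~w) | w) & z)): 1 ≤ 1, so result = 1
(((~y & ((~z & w) -> x)) -> (w -> x)) -> (~~((y & x) -> x) -> ~~~~(((w & ~w) | w) & z))): 1 ≤ 1, so result = 1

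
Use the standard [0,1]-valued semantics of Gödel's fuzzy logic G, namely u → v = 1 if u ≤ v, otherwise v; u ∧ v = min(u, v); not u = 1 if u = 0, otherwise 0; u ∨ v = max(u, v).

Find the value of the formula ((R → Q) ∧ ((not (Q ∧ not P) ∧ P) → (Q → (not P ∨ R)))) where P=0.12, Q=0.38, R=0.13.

(R → Q): 0.13 ≤ 0.38, so result = 1
not P: Gödel ¬ of 0.12 = 0 (operand ≠ 0)
(Q ∧ not P) = min(0.38, 0) = 0
not (Q ∧ not P): Gödel ¬ of 0 = 1 (operand is 0)
(not (Q ∧ not P) ∧ P) = min(1, 0.12) = 0.12
not P: Gödel ¬ of 0.12 = 0 (operand ≠ 0)
(not P ∨ R) = max(0, 0.13) = 0.13
(Q → (not P ∨ R)): 0.38 > 0.13, so result = 0.13
((not (Q ∧ not P) ∧ P) → (Q → (not P ∨ R))): 0.12 ≤ 0.13, so result = 1
((R → Q) ∧ ((not (Q ∧ not P) ∧ P) → (Q → (not P ∨ R)))) = min(1, 1) = 1

1.00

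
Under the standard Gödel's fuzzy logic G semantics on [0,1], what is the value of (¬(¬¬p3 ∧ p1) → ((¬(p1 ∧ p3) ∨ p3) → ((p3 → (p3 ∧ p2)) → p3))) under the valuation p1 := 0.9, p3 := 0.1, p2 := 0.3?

¬p3: Gödel ¬ of 0.1 = 0 (operand ≠ 0)
¬¬p3: Gödel ¬ of 0 = 1 (operand is 0)
(¬¬p3 ∧ p1) = min(1, 0.9) = 0.9
¬(¬¬p3 ∧ p1): Gödel ¬ of 0.9 = 0 (operand ≠ 0)
(p1 ∧ p3) = min(0.9, 0.1) = 0.1
¬(p1 ∧ p3): Gödel ¬ of 0.1 = 0 (operand ≠ 0)
(¬(p1 ∧ p3) ∨ p3) = max(0, 0.1) = 0.1
(p3 ∧ p2) = min(0.1, 0.3) = 0.1
(p3 → (p3 ∧ p2)): 0.1 ≤ 0.1, so result = 1
((p3 → (p3 ∧ p2)) → p3): 1 > 0.1, so result = 0.1
((¬(p1 ∧ p3) ∨ p3) → ((p3 → (p3 ∧ p2)) → p3)): 0.1 ≤ 0.1, so result = 1
(¬(¬¬p3 ∧ p1) → ((¬(p1 ∧ p3) ∨ p3) → ((p3 → (p3 ∧ p2)) → p3))): 0 ≤ 1, so result = 1

1.00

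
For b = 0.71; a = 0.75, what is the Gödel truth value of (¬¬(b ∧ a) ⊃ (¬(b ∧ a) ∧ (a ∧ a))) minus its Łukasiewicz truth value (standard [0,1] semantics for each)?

Gödel evaluation:
  (b ∧ a) = min(0.71, 0.75) = 0.71
  ¬(b ∧ a): Gödel ¬ of 0.71 = 0 (operand ≠ 0)
  ¬¬(b ∧ a): Gödel ¬ of 0 = 1 (operand is 0)
  (b ∧ a) = min(0.71, 0.75) = 0.71
  ¬(b ∧ a): Gödel ¬ of 0.71 = 0 (operand ≠ 0)
  (a ∧ a) = min(0.75, 0.75) = 0.75
  (¬(b ∧ a) ∧ (a ∧ a)) = min(0, 0.75) = 0
  (¬¬(b ∧ a) ⊃ (¬(b ∧ a) ∧ (a ∧ a))): 1 > 0, so result = 0
  Gödel value = 0
Łukasiewicz evaluation:
  (b ∧ a) = min(0.71, 0.75) = 0.71
  ¬(b ∧ a): Łukasiewicz ¬ gives 1 − 0.71 = 0.29
  ¬¬(b ∧ a): Łukasiewicz ¬ gives 1 − 0.29 = 0.71
  (b ∧ a) = min(0.71, 0.75) = 0.71
  ¬(b ∧ a): Łukasiewicz ¬ gives 1 − 0.71 = 0.29
  (a ∧ a) = min(0.75, 0.75) = 0.75
  (¬(b ∧ a) ∧ (a ∧ a)) = min(0.29, 0.75) = 0.29
  (¬¬(b ∧ a) ⊃ (¬(b ∧ a) ∧ (a ∧ a))): min(1, 1 − 0.71 + 0.29) = 0.58
  Łukasiewicz value = 0.58
Difference: 0 − 0.58 = -0.58

-0.58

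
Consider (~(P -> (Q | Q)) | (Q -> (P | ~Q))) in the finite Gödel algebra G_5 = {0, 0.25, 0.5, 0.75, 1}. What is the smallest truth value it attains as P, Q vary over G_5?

0.00

The minimum is attained at P = 0, Q = 0.25:
  (Q | Q) = max(0.25, 0.25) = 0.25
  (P -> (Q | Q)): 0 ≤ 0.25, so result = 1
  ~(P -> (Q | Q)): Gödel ¬ of 1 = 0 (operand ≠ 0)
  ~Q: Gödel ¬ of 0.25 = 0 (operand ≠ 0)
  (P | ~Q) = max(0, 0) = 0
  (Q -> (P | ~Q)): 0.25 > 0, so result = 0
  (~(P -> (Q | Q)) | (Q -> (P | ~Q))) = max(0, 0) = 0
Checking all 25 assignments confirms none give a value below 0.00.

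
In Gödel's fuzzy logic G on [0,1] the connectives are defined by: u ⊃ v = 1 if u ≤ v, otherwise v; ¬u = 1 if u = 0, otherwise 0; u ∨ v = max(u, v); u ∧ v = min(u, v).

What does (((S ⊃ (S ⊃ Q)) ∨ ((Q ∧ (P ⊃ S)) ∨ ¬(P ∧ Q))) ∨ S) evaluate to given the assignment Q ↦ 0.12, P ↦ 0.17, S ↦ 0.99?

(S ⊃ Q): 0.99 > 0.12, so result = 0.12
(S ⊃ (S ⊃ Q)): 0.99 > 0.12, so result = 0.12
(P ⊃ S): 0.17 ≤ 0.99, so result = 1
(Q ∧ (P ⊃ S)) = min(0.12, 1) = 0.12
(P ∧ Q) = min(0.17, 0.12) = 0.12
¬(P ∧ Q): Gödel ¬ of 0.12 = 0 (operand ≠ 0)
((Q ∧ (P ⊃ S)) ∨ ¬(P ∧ Q)) = max(0.12, 0) = 0.12
((S ⊃ (S ⊃ Q)) ∨ ((Q ∧ (P ⊃ S)) ∨ ¬(P ∧ Q))) = max(0.12, 0.12) = 0.12
(((S ⊃ (S ⊃ Q)) ∨ ((Q ∧ (P ⊃ S)) ∨ ¬(P ∧ Q))) ∨ S) = max(0.12, 0.99) = 0.99

0.99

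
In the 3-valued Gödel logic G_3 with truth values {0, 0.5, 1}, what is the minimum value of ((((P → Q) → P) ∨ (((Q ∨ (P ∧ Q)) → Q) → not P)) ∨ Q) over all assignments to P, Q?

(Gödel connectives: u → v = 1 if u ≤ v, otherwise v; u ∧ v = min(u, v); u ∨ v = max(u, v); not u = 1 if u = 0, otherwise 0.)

0.50

The minimum is attained at P = 0.5, Q = 0.5:
  (P → Q): 0.5 ≤ 0.5, so result = 1
  ((P → Q) → P): 1 > 0.5, so result = 0.5
  (P ∧ Q) = min(0.5, 0.5) = 0.5
  (Q ∨ (P ∧ Q)) = max(0.5, 0.5) = 0.5
  ((Q ∨ (P ∧ Q)) → Q): 0.5 ≤ 0.5, so result = 1
  not P: Gödel ¬ of 0.5 = 0 (operand ≠ 0)
  (((Q ∨ (P ∧ Q)) → Q) → not P): 1 > 0, so result = 0
  (((P → Q) → P) ∨ (((Q ∨ (P ∧ Q)) → Q) → not P)) = max(0.5, 0) = 0.5
  ((((P → Q) → P) ∨ (((Q ∨ (P ∧ Q)) → Q) → not P)) ∨ Q) = max(0.5, 0.5) = 0.5
Checking all 9 assignments confirms none give a value below 0.50.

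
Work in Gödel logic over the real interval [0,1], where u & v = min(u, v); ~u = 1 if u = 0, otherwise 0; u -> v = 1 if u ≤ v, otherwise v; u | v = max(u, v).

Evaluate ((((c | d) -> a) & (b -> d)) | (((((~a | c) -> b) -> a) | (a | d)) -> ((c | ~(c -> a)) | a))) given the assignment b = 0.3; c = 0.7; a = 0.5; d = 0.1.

(c | d) = max(0.7, 0.1) = 0.7
((c | d) -> a): 0.7 > 0.5, so result = 0.5
(b -> d): 0.3 > 0.1, so result = 0.1
(((c | d) -> a) & (b -> d)) = min(0.5, 0.1) = 0.1
~a: Gödel ¬ of 0.5 = 0 (operand ≠ 0)
(~a | c) = max(0, 0.7) = 0.7
((~a | c) -> b): 0.7 > 0.3, so result = 0.3
(((~a | c) -> b) -> a): 0.3 ≤ 0.5, so result = 1
(a | d) = max(0.5, 0.1) = 0.5
((((~a | c) -> b) -> a) | (a | d)) = max(1, 0.5) = 1
(c -> a): 0.7 > 0.5, so result = 0.5
~(c -> a): Gödel ¬ of 0.5 = 0 (operand ≠ 0)
(c | ~(c -> a)) = max(0.7, 0) = 0.7
((c | ~(c -> a)) | a) = max(0.7, 0.5) = 0.7
(((((~a | c) -> b) -> a) | (a | d)) -> ((c | ~(c -> a)) | a)): 1 > 0.7, so result = 0.7
((((c | d) -> a) & (b -> d)) | (((((~a | c) -> b) -> a) | (a | d)) -> ((c | ~(c -> a)) | a))) = max(0.1, 0.7) = 0.7

0.70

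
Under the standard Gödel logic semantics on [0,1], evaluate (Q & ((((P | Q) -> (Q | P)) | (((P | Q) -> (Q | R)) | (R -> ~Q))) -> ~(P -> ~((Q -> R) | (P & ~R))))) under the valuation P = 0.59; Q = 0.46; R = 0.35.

0.46

(P | Q) = max(0.59, 0.46) = 0.59
(Q | P) = max(0.46, 0.59) = 0.59
((P | Q) -> (Q | P)): 0.59 ≤ 0.59, so result = 1
(P | Q) = max(0.59, 0.46) = 0.59
(Q | R) = max(0.46, 0.35) = 0.46
((P | Q) -> (Q | R)): 0.59 > 0.46, so result = 0.46
~Q: Gödel ¬ of 0.46 = 0 (operand ≠ 0)
(R -> ~Q): 0.35 > 0, so result = 0
(((P | Q) -> (Q | R)) | (R -> ~Q)) = max(0.46, 0) = 0.46
(((P | Q) -> (Q | P)) | (((P | Q) -> (Q | R)) | (R -> ~Q))) = max(1, 0.46) = 1
(Q -> R): 0.46 > 0.35, so result = 0.35
~R: Gödel ¬ of 0.35 = 0 (operand ≠ 0)
(P & ~R) = min(0.59, 0) = 0
((Q -> R) | (P & ~R)) = max(0.35, 0) = 0.35
~((Q -> R) | (P & ~R)): Gödel ¬ of 0.35 = 0 (operand ≠ 0)
(P -> ~((Q -> R) | (P & ~R))): 0.59 > 0, so result = 0
~(P -> ~((Q -> R) | (P & ~R))): Gödel ¬ of 0 = 1 (operand is 0)
((((P | Q) -> (Q | P)) | (((P | Q) -> (Q | R)) | (R -> ~Q))) -> ~(P -> ~((Q -> R) | (P & ~R)))): 1 ≤ 1, so result = 1
(Q & ((((P | Q) -> (Q | P)) | (((P | Q) -> (Q | R)) | (R -> ~Q))) -> ~(P -> ~((Q -> R) | (P & ~R))))) = min(0.46, 1) = 0.46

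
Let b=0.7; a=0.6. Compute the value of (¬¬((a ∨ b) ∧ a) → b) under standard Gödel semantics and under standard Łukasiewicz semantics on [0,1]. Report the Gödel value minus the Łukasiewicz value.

-0.30

Gödel evaluation:
  (a ∨ b) = max(0.6, 0.7) = 0.7
  ((a ∨ b) ∧ a) = min(0.7, 0.6) = 0.6
  ¬((a ∨ b) ∧ a): Gödel ¬ of 0.6 = 0 (operand ≠ 0)
  ¬¬((a ∨ b) ∧ a): Gödel ¬ of 0 = 1 (operand is 0)
  (¬¬((a ∨ b) ∧ a) → b): 1 > 0.7, so result = 0.7
  Gödel value = 0.7
Łukasiewicz evaluation:
  (a ∨ b) = max(0.6, 0.7) = 0.7
  ((a ∨ b) ∧ a) = min(0.7, 0.6) = 0.6
  ¬((a ∨ b) ∧ a): Łukasiewicz ¬ gives 1 − 0.6 = 0.4
  ¬¬((a ∨ b) ∧ a): Łukasiewicz ¬ gives 1 − 0.4 = 0.6
  (¬¬((a ∨ b) ∧ a) → b): min(1, 1 − 0.6 + 0.7) = 1
  Łukasiewicz value = 1
Difference: 0.7 − 1 = -0.30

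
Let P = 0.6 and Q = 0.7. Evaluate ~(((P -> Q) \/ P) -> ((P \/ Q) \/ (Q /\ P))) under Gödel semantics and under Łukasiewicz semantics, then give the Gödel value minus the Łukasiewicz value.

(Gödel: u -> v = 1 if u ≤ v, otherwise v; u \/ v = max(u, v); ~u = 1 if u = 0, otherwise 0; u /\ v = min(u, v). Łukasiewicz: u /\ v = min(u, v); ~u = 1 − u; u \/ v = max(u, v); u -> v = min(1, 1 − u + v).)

-0.30

Gödel evaluation:
  (P -> Q): 0.6 ≤ 0.7, so result = 1
  ((P -> Q) \/ P) = max(1, 0.6) = 1
  (P \/ Q) = max(0.6, 0.7) = 0.7
  (Q /\ P) = min(0.7, 0.6) = 0.6
  ((P \/ Q) \/ (Q /\ P)) = max(0.7, 0.6) = 0.7
  (((P -> Q) \/ P) -> ((P \/ Q) \/ (Q /\ P))): 1 > 0.7, so result = 0.7
  ~(((P -> Q) \/ P) -> ((P \/ Q) \/ (Q /\ P))): Gödel ¬ of 0.7 = 0 (operand ≠ 0)
  Gödel value = 0
Łukasiewicz evaluation:
  (P -> Q): min(1, 1 − 0.6 + 0.7) = 1
  ((P -> Q) \/ P) = max(1, 0.6) = 1
  (P \/ Q) = max(0.6, 0.7) = 0.7
  (Q /\ P) = min(0.7, 0.6) = 0.6
  ((P \/ Q) \/ (Q /\ P)) = max(0.7, 0.6) = 0.7
  (((P -> Q) \/ P) -> ((P \/ Q) \/ (Q /\ P))): min(1, 1 − 1 + 0.7) = 0.7
  ~(((P -> Q) \/ P) -> ((P \/ Q) \/ (Q /\ P))): Łukasiewicz ¬ gives 1 − 0.7 = 0.3
  Łukasiewicz value = 0.3
Difference: 0 − 0.3 = -0.30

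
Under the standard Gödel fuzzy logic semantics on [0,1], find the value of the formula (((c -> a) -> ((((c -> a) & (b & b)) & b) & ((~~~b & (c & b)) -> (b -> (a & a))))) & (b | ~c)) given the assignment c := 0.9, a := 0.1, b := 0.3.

0.30

(c -> a): 0.9 > 0.1, so result = 0.1
(c -> a): 0.9 > 0.1, so result = 0.1
(b & b) = min(0.3, 0.3) = 0.3
((c -> a) & (b & b)) = min(0.1, 0.3) = 0.1
(((c -> a) & (b & b)) & b) = min(0.1, 0.3) = 0.1
~b: Gödel ¬ of 0.3 = 0 (operand ≠ 0)
~~b: Gödel ¬ of 0 = 1 (operand is 0)
~~~b: Gödel ¬ of 1 = 0 (operand ≠ 0)
(c & b) = min(0.9, 0.3) = 0.3
(~~~b & (c & b)) = min(0, 0.3) = 0
(a & a) = min(0.1, 0.1) = 0.1
(b -> (a & a)): 0.3 > 0.1, so result = 0.1
((~~~b & (c & b)) -> (b -> (a & a))): 0 ≤ 0.1, so result = 1
((((c -> a) & (b & b)) & b) & ((~~~b & (c & b)) -> (b -> (a & a)))) = min(0.1, 1) = 0.1
((c -> a) -> ((((c -> a) & (b & b)) & b) & ((~~~b & (c & b)) -> (b -> (a & a))))): 0.1 ≤ 0.1, so result = 1
~c: Gödel ¬ of 0.9 = 0 (operand ≠ 0)
(b | ~c) = max(0.3, 0) = 0.3
(((c -> a) -> ((((c -> a) & (b & b)) & b) & ((~~~b & (c & b)) -> (b -> (a & a))))) & (b | ~c)) = min(1, 0.3) = 0.3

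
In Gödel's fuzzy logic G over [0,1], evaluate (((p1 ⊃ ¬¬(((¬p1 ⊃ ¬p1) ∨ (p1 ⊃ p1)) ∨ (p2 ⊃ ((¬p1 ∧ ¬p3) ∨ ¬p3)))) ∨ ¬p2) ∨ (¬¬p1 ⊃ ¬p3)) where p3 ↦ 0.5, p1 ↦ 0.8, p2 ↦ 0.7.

1.00

¬p1: Gödel ¬ of 0.8 = 0 (operand ≠ 0)
¬p1: Gödel ¬ of 0.8 = 0 (operand ≠ 0)
(¬p1 ⊃ ¬p1): 0 ≤ 0, so result = 1
(p1 ⊃ p1): 0.8 ≤ 0.8, so result = 1
((¬p1 ⊃ ¬p1) ∨ (p1 ⊃ p1)) = max(1, 1) = 1
¬p1: Gödel ¬ of 0.8 = 0 (operand ≠ 0)
¬p3: Gödel ¬ of 0.5 = 0 (operand ≠ 0)
(¬p1 ∧ ¬p3) = min(0, 0) = 0
¬p3: Gödel ¬ of 0.5 = 0 (operand ≠ 0)
((¬p1 ∧ ¬p3) ∨ ¬p3) = max(0, 0) = 0
(p2 ⊃ ((¬p1 ∧ ¬p3) ∨ ¬p3)): 0.7 > 0, so result = 0
(((¬p1 ⊃ ¬p1) ∨ (p1 ⊃ p1)) ∨ (p2 ⊃ ((¬p1 ∧ ¬p3) ∨ ¬p3))) = max(1, 0) = 1
¬(((¬p1 ⊃ ¬p1) ∨ (p1 ⊃ p1)) ∨ (p2 ⊃ ((¬p1 ∧ ¬p3) ∨ ¬p3))): Gödel ¬ of 1 = 0 (operand ≠ 0)
¬¬(((¬p1 ⊃ ¬p1) ∨ (p1 ⊃ p1)) ∨ (p2 ⊃ ((¬p1 ∧ ¬p3) ∨ ¬p3))): Gödel ¬ of 0 = 1 (operand is 0)
(p1 ⊃ ¬¬(((¬p1 ⊃ ¬p1) ∨ (p1 ⊃ p1)) ∨ (p2 ⊃ ((¬p1 ∧ ¬p3) ∨ ¬p3)))): 0.8 ≤ 1, so result = 1
¬p2: Gödel ¬ of 0.7 = 0 (operand ≠ 0)
((p1 ⊃ ¬¬(((¬p1 ⊃ ¬p1) ∨ (p1 ⊃ p1)) ∨ (p2 ⊃ ((¬p1 ∧ ¬p3) ∨ ¬p3)))) ∨ ¬p2) = max(1, 0) = 1
¬p1: Gödel ¬ of 0.8 = 0 (operand ≠ 0)
¬¬p1: Gödel ¬ of 0 = 1 (operand is 0)
¬p3: Gödel ¬ of 0.5 = 0 (operand ≠ 0)
(¬¬p1 ⊃ ¬p3): 1 > 0, so result = 0
(((p1 ⊃ ¬¬(((¬p1 ⊃ ¬p1) ∨ (p1 ⊃ p1)) ∨ (p2 ⊃ ((¬p1 ∧ ¬p3) ∨ ¬p3)))) ∨ ¬p2) ∨ (¬¬p1 ⊃ ¬p3)) = max(1, 0) = 1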